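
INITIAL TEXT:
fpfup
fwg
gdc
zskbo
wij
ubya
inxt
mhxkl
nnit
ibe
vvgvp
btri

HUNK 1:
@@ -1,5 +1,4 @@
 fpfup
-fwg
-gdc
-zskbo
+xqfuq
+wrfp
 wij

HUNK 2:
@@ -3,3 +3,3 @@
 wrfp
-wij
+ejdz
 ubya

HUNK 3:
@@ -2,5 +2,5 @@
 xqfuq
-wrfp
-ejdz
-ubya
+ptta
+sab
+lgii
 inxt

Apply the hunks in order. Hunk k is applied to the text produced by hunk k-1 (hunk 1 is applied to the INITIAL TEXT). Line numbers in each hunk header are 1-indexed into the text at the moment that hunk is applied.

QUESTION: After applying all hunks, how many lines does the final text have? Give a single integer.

Answer: 11

Derivation:
Hunk 1: at line 1 remove [fwg,gdc,zskbo] add [xqfuq,wrfp] -> 11 lines: fpfup xqfuq wrfp wij ubya inxt mhxkl nnit ibe vvgvp btri
Hunk 2: at line 3 remove [wij] add [ejdz] -> 11 lines: fpfup xqfuq wrfp ejdz ubya inxt mhxkl nnit ibe vvgvp btri
Hunk 3: at line 2 remove [wrfp,ejdz,ubya] add [ptta,sab,lgii] -> 11 lines: fpfup xqfuq ptta sab lgii inxt mhxkl nnit ibe vvgvp btri
Final line count: 11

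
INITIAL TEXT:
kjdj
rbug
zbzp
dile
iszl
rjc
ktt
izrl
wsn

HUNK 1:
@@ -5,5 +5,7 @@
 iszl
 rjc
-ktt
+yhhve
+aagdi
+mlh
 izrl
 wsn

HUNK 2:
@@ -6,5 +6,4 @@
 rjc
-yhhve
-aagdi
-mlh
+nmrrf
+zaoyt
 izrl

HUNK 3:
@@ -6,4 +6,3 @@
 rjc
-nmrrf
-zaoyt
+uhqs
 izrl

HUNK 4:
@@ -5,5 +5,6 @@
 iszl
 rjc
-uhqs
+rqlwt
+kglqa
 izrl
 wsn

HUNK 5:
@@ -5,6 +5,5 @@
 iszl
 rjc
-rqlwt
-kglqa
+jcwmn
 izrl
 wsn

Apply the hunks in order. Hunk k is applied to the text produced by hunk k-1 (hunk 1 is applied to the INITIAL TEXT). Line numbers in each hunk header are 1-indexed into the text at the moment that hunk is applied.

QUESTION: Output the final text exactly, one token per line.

Hunk 1: at line 5 remove [ktt] add [yhhve,aagdi,mlh] -> 11 lines: kjdj rbug zbzp dile iszl rjc yhhve aagdi mlh izrl wsn
Hunk 2: at line 6 remove [yhhve,aagdi,mlh] add [nmrrf,zaoyt] -> 10 lines: kjdj rbug zbzp dile iszl rjc nmrrf zaoyt izrl wsn
Hunk 3: at line 6 remove [nmrrf,zaoyt] add [uhqs] -> 9 lines: kjdj rbug zbzp dile iszl rjc uhqs izrl wsn
Hunk 4: at line 5 remove [uhqs] add [rqlwt,kglqa] -> 10 lines: kjdj rbug zbzp dile iszl rjc rqlwt kglqa izrl wsn
Hunk 5: at line 5 remove [rqlwt,kglqa] add [jcwmn] -> 9 lines: kjdj rbug zbzp dile iszl rjc jcwmn izrl wsn

Answer: kjdj
rbug
zbzp
dile
iszl
rjc
jcwmn
izrl
wsn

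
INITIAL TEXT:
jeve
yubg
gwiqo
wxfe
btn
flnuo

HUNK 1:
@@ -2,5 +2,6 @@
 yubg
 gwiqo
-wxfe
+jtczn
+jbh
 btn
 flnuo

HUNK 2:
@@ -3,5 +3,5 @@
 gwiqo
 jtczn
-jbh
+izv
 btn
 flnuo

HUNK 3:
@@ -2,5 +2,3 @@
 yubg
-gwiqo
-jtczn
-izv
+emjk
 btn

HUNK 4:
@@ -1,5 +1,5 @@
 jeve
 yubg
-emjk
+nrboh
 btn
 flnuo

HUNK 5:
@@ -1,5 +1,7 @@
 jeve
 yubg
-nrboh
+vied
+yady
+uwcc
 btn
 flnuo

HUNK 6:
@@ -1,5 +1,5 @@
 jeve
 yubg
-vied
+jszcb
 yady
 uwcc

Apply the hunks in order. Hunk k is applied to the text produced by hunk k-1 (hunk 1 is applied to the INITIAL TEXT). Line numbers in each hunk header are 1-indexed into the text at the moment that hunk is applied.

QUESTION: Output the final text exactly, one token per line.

Hunk 1: at line 2 remove [wxfe] add [jtczn,jbh] -> 7 lines: jeve yubg gwiqo jtczn jbh btn flnuo
Hunk 2: at line 3 remove [jbh] add [izv] -> 7 lines: jeve yubg gwiqo jtczn izv btn flnuo
Hunk 3: at line 2 remove [gwiqo,jtczn,izv] add [emjk] -> 5 lines: jeve yubg emjk btn flnuo
Hunk 4: at line 1 remove [emjk] add [nrboh] -> 5 lines: jeve yubg nrboh btn flnuo
Hunk 5: at line 1 remove [nrboh] add [vied,yady,uwcc] -> 7 lines: jeve yubg vied yady uwcc btn flnuo
Hunk 6: at line 1 remove [vied] add [jszcb] -> 7 lines: jeve yubg jszcb yady uwcc btn flnuo

Answer: jeve
yubg
jszcb
yady
uwcc
btn
flnuo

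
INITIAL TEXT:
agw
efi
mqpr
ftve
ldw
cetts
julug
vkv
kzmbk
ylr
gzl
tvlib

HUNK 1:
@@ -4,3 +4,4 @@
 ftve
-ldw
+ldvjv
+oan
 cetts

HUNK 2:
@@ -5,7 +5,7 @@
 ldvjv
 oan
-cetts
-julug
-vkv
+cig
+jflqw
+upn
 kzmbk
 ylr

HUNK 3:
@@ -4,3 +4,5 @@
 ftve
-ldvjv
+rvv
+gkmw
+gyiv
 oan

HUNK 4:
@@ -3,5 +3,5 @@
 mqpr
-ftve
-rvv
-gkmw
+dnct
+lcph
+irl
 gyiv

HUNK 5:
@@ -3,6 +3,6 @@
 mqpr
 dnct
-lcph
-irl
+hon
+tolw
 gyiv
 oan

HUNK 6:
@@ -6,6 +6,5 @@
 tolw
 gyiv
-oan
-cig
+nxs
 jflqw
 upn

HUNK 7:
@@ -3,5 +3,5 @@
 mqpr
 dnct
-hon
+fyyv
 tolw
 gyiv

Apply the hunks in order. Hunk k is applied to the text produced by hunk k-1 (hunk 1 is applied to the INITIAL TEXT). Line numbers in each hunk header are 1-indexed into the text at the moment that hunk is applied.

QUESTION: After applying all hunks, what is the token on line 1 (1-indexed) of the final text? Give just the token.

Hunk 1: at line 4 remove [ldw] add [ldvjv,oan] -> 13 lines: agw efi mqpr ftve ldvjv oan cetts julug vkv kzmbk ylr gzl tvlib
Hunk 2: at line 5 remove [cetts,julug,vkv] add [cig,jflqw,upn] -> 13 lines: agw efi mqpr ftve ldvjv oan cig jflqw upn kzmbk ylr gzl tvlib
Hunk 3: at line 4 remove [ldvjv] add [rvv,gkmw,gyiv] -> 15 lines: agw efi mqpr ftve rvv gkmw gyiv oan cig jflqw upn kzmbk ylr gzl tvlib
Hunk 4: at line 3 remove [ftve,rvv,gkmw] add [dnct,lcph,irl] -> 15 lines: agw efi mqpr dnct lcph irl gyiv oan cig jflqw upn kzmbk ylr gzl tvlib
Hunk 5: at line 3 remove [lcph,irl] add [hon,tolw] -> 15 lines: agw efi mqpr dnct hon tolw gyiv oan cig jflqw upn kzmbk ylr gzl tvlib
Hunk 6: at line 6 remove [oan,cig] add [nxs] -> 14 lines: agw efi mqpr dnct hon tolw gyiv nxs jflqw upn kzmbk ylr gzl tvlib
Hunk 7: at line 3 remove [hon] add [fyyv] -> 14 lines: agw efi mqpr dnct fyyv tolw gyiv nxs jflqw upn kzmbk ylr gzl tvlib
Final line 1: agw

Answer: agw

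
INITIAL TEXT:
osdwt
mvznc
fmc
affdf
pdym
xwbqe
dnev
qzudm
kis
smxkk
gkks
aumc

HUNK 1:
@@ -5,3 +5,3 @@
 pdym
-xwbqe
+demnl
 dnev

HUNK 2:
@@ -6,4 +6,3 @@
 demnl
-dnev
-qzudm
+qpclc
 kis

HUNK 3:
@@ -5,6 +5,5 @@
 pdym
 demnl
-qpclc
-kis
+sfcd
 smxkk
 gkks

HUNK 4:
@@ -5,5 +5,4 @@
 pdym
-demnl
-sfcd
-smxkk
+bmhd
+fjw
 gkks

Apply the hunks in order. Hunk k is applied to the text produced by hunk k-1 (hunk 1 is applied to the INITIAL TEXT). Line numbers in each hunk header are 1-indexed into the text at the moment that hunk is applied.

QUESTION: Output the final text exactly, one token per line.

Hunk 1: at line 5 remove [xwbqe] add [demnl] -> 12 lines: osdwt mvznc fmc affdf pdym demnl dnev qzudm kis smxkk gkks aumc
Hunk 2: at line 6 remove [dnev,qzudm] add [qpclc] -> 11 lines: osdwt mvznc fmc affdf pdym demnl qpclc kis smxkk gkks aumc
Hunk 3: at line 5 remove [qpclc,kis] add [sfcd] -> 10 lines: osdwt mvznc fmc affdf pdym demnl sfcd smxkk gkks aumc
Hunk 4: at line 5 remove [demnl,sfcd,smxkk] add [bmhd,fjw] -> 9 lines: osdwt mvznc fmc affdf pdym bmhd fjw gkks aumc

Answer: osdwt
mvznc
fmc
affdf
pdym
bmhd
fjw
gkks
aumc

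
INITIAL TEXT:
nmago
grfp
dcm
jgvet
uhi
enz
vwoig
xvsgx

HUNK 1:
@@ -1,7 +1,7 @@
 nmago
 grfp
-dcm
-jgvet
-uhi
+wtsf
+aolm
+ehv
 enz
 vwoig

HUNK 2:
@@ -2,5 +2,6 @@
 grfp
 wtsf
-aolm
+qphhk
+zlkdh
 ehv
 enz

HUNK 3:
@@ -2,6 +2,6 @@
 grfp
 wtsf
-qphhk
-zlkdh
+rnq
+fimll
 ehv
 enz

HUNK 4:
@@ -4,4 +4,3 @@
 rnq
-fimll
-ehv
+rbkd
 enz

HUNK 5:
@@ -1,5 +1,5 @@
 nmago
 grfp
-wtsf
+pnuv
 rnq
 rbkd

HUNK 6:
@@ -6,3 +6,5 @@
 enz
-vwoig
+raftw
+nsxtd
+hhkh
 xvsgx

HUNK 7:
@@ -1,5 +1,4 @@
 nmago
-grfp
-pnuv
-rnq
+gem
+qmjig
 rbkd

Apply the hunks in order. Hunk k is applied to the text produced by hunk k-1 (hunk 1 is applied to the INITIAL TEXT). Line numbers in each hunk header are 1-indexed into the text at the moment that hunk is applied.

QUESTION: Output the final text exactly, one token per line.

Answer: nmago
gem
qmjig
rbkd
enz
raftw
nsxtd
hhkh
xvsgx

Derivation:
Hunk 1: at line 1 remove [dcm,jgvet,uhi] add [wtsf,aolm,ehv] -> 8 lines: nmago grfp wtsf aolm ehv enz vwoig xvsgx
Hunk 2: at line 2 remove [aolm] add [qphhk,zlkdh] -> 9 lines: nmago grfp wtsf qphhk zlkdh ehv enz vwoig xvsgx
Hunk 3: at line 2 remove [qphhk,zlkdh] add [rnq,fimll] -> 9 lines: nmago grfp wtsf rnq fimll ehv enz vwoig xvsgx
Hunk 4: at line 4 remove [fimll,ehv] add [rbkd] -> 8 lines: nmago grfp wtsf rnq rbkd enz vwoig xvsgx
Hunk 5: at line 1 remove [wtsf] add [pnuv] -> 8 lines: nmago grfp pnuv rnq rbkd enz vwoig xvsgx
Hunk 6: at line 6 remove [vwoig] add [raftw,nsxtd,hhkh] -> 10 lines: nmago grfp pnuv rnq rbkd enz raftw nsxtd hhkh xvsgx
Hunk 7: at line 1 remove [grfp,pnuv,rnq] add [gem,qmjig] -> 9 lines: nmago gem qmjig rbkd enz raftw nsxtd hhkh xvsgx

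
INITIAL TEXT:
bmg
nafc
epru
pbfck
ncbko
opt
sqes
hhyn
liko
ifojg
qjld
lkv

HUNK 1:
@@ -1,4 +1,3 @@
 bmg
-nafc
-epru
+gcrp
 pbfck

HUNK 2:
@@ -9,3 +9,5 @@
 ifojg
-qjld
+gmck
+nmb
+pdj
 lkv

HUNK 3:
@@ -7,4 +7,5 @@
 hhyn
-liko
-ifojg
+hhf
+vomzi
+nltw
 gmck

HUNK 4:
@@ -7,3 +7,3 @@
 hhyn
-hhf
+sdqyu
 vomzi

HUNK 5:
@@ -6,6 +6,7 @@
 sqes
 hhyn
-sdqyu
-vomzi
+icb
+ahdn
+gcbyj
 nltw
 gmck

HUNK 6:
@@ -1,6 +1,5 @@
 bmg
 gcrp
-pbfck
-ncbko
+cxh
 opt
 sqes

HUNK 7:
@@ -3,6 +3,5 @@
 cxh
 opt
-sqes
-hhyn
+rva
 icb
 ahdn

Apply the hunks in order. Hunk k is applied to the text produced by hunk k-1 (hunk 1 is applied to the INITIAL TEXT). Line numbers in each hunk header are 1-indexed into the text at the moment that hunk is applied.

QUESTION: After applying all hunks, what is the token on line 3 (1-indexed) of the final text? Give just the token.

Hunk 1: at line 1 remove [nafc,epru] add [gcrp] -> 11 lines: bmg gcrp pbfck ncbko opt sqes hhyn liko ifojg qjld lkv
Hunk 2: at line 9 remove [qjld] add [gmck,nmb,pdj] -> 13 lines: bmg gcrp pbfck ncbko opt sqes hhyn liko ifojg gmck nmb pdj lkv
Hunk 3: at line 7 remove [liko,ifojg] add [hhf,vomzi,nltw] -> 14 lines: bmg gcrp pbfck ncbko opt sqes hhyn hhf vomzi nltw gmck nmb pdj lkv
Hunk 4: at line 7 remove [hhf] add [sdqyu] -> 14 lines: bmg gcrp pbfck ncbko opt sqes hhyn sdqyu vomzi nltw gmck nmb pdj lkv
Hunk 5: at line 6 remove [sdqyu,vomzi] add [icb,ahdn,gcbyj] -> 15 lines: bmg gcrp pbfck ncbko opt sqes hhyn icb ahdn gcbyj nltw gmck nmb pdj lkv
Hunk 6: at line 1 remove [pbfck,ncbko] add [cxh] -> 14 lines: bmg gcrp cxh opt sqes hhyn icb ahdn gcbyj nltw gmck nmb pdj lkv
Hunk 7: at line 3 remove [sqes,hhyn] add [rva] -> 13 lines: bmg gcrp cxh opt rva icb ahdn gcbyj nltw gmck nmb pdj lkv
Final line 3: cxh

Answer: cxh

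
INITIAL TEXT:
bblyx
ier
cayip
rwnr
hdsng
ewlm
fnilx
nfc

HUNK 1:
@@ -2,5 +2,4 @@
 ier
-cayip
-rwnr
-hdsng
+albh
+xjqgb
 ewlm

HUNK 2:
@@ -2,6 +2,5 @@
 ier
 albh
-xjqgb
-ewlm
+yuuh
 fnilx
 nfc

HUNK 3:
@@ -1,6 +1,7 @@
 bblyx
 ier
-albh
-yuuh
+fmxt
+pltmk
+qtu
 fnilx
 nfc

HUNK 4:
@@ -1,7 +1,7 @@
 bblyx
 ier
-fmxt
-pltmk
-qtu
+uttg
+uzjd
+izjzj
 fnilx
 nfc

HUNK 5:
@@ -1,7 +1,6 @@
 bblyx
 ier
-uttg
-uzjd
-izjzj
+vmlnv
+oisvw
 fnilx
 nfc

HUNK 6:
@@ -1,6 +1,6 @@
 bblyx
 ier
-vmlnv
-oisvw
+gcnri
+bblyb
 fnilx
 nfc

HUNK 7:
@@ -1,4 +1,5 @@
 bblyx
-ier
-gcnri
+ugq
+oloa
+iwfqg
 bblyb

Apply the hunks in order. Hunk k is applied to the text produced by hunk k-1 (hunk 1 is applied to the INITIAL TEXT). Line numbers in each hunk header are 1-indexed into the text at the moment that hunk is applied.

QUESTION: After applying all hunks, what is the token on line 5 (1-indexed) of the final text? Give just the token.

Hunk 1: at line 2 remove [cayip,rwnr,hdsng] add [albh,xjqgb] -> 7 lines: bblyx ier albh xjqgb ewlm fnilx nfc
Hunk 2: at line 2 remove [xjqgb,ewlm] add [yuuh] -> 6 lines: bblyx ier albh yuuh fnilx nfc
Hunk 3: at line 1 remove [albh,yuuh] add [fmxt,pltmk,qtu] -> 7 lines: bblyx ier fmxt pltmk qtu fnilx nfc
Hunk 4: at line 1 remove [fmxt,pltmk,qtu] add [uttg,uzjd,izjzj] -> 7 lines: bblyx ier uttg uzjd izjzj fnilx nfc
Hunk 5: at line 1 remove [uttg,uzjd,izjzj] add [vmlnv,oisvw] -> 6 lines: bblyx ier vmlnv oisvw fnilx nfc
Hunk 6: at line 1 remove [vmlnv,oisvw] add [gcnri,bblyb] -> 6 lines: bblyx ier gcnri bblyb fnilx nfc
Hunk 7: at line 1 remove [ier,gcnri] add [ugq,oloa,iwfqg] -> 7 lines: bblyx ugq oloa iwfqg bblyb fnilx nfc
Final line 5: bblyb

Answer: bblyb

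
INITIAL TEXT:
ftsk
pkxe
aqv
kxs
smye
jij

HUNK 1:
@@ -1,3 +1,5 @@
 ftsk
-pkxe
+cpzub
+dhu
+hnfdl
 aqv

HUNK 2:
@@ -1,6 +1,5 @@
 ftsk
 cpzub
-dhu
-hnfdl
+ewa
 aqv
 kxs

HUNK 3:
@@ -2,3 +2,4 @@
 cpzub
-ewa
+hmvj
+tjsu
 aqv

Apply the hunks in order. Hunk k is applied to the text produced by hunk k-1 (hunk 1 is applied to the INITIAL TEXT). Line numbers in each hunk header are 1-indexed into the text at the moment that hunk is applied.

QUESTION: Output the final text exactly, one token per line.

Hunk 1: at line 1 remove [pkxe] add [cpzub,dhu,hnfdl] -> 8 lines: ftsk cpzub dhu hnfdl aqv kxs smye jij
Hunk 2: at line 1 remove [dhu,hnfdl] add [ewa] -> 7 lines: ftsk cpzub ewa aqv kxs smye jij
Hunk 3: at line 2 remove [ewa] add [hmvj,tjsu] -> 8 lines: ftsk cpzub hmvj tjsu aqv kxs smye jij

Answer: ftsk
cpzub
hmvj
tjsu
aqv
kxs
smye
jij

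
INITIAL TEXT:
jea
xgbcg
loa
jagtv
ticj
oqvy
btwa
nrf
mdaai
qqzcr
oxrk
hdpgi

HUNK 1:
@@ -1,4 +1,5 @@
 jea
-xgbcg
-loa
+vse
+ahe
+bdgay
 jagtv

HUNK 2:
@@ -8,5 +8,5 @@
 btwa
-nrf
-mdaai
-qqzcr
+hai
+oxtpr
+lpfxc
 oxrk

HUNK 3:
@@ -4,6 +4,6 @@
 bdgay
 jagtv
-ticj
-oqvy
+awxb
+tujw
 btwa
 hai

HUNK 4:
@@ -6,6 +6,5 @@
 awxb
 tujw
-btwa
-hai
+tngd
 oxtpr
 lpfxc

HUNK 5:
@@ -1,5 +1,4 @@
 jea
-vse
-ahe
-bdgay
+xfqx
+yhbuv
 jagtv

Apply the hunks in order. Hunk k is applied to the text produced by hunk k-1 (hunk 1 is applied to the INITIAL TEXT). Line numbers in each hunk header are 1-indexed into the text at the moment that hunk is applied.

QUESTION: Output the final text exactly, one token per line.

Hunk 1: at line 1 remove [xgbcg,loa] add [vse,ahe,bdgay] -> 13 lines: jea vse ahe bdgay jagtv ticj oqvy btwa nrf mdaai qqzcr oxrk hdpgi
Hunk 2: at line 8 remove [nrf,mdaai,qqzcr] add [hai,oxtpr,lpfxc] -> 13 lines: jea vse ahe bdgay jagtv ticj oqvy btwa hai oxtpr lpfxc oxrk hdpgi
Hunk 3: at line 4 remove [ticj,oqvy] add [awxb,tujw] -> 13 lines: jea vse ahe bdgay jagtv awxb tujw btwa hai oxtpr lpfxc oxrk hdpgi
Hunk 4: at line 6 remove [btwa,hai] add [tngd] -> 12 lines: jea vse ahe bdgay jagtv awxb tujw tngd oxtpr lpfxc oxrk hdpgi
Hunk 5: at line 1 remove [vse,ahe,bdgay] add [xfqx,yhbuv] -> 11 lines: jea xfqx yhbuv jagtv awxb tujw tngd oxtpr lpfxc oxrk hdpgi

Answer: jea
xfqx
yhbuv
jagtv
awxb
tujw
tngd
oxtpr
lpfxc
oxrk
hdpgi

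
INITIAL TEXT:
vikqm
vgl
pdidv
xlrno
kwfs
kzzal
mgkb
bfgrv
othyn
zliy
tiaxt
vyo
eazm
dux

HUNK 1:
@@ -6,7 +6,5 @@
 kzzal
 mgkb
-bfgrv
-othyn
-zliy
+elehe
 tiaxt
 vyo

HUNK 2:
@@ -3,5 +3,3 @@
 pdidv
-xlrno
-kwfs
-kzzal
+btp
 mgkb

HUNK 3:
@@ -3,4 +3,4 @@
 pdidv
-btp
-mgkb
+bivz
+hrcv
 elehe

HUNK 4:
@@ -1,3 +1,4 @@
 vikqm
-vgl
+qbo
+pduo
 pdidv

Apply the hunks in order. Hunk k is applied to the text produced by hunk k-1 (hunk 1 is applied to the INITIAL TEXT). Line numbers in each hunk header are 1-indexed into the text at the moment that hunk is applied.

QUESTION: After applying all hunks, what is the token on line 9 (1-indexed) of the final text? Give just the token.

Hunk 1: at line 6 remove [bfgrv,othyn,zliy] add [elehe] -> 12 lines: vikqm vgl pdidv xlrno kwfs kzzal mgkb elehe tiaxt vyo eazm dux
Hunk 2: at line 3 remove [xlrno,kwfs,kzzal] add [btp] -> 10 lines: vikqm vgl pdidv btp mgkb elehe tiaxt vyo eazm dux
Hunk 3: at line 3 remove [btp,mgkb] add [bivz,hrcv] -> 10 lines: vikqm vgl pdidv bivz hrcv elehe tiaxt vyo eazm dux
Hunk 4: at line 1 remove [vgl] add [qbo,pduo] -> 11 lines: vikqm qbo pduo pdidv bivz hrcv elehe tiaxt vyo eazm dux
Final line 9: vyo

Answer: vyo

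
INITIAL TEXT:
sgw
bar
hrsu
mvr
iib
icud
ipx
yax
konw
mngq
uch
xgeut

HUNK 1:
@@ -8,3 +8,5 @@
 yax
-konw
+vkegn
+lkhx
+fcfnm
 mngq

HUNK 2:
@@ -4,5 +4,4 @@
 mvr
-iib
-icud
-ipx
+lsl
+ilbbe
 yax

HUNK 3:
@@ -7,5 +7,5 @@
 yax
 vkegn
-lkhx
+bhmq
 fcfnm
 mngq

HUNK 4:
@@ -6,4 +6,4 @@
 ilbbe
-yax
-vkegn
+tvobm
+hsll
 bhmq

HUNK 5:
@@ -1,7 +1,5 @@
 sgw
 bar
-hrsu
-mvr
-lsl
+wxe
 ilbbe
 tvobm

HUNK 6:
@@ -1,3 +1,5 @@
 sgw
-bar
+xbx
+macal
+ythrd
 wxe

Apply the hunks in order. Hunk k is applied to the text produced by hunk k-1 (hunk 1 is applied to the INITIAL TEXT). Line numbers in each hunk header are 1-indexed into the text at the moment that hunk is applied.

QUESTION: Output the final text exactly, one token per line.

Answer: sgw
xbx
macal
ythrd
wxe
ilbbe
tvobm
hsll
bhmq
fcfnm
mngq
uch
xgeut

Derivation:
Hunk 1: at line 8 remove [konw] add [vkegn,lkhx,fcfnm] -> 14 lines: sgw bar hrsu mvr iib icud ipx yax vkegn lkhx fcfnm mngq uch xgeut
Hunk 2: at line 4 remove [iib,icud,ipx] add [lsl,ilbbe] -> 13 lines: sgw bar hrsu mvr lsl ilbbe yax vkegn lkhx fcfnm mngq uch xgeut
Hunk 3: at line 7 remove [lkhx] add [bhmq] -> 13 lines: sgw bar hrsu mvr lsl ilbbe yax vkegn bhmq fcfnm mngq uch xgeut
Hunk 4: at line 6 remove [yax,vkegn] add [tvobm,hsll] -> 13 lines: sgw bar hrsu mvr lsl ilbbe tvobm hsll bhmq fcfnm mngq uch xgeut
Hunk 5: at line 1 remove [hrsu,mvr,lsl] add [wxe] -> 11 lines: sgw bar wxe ilbbe tvobm hsll bhmq fcfnm mngq uch xgeut
Hunk 6: at line 1 remove [bar] add [xbx,macal,ythrd] -> 13 lines: sgw xbx macal ythrd wxe ilbbe tvobm hsll bhmq fcfnm mngq uch xgeut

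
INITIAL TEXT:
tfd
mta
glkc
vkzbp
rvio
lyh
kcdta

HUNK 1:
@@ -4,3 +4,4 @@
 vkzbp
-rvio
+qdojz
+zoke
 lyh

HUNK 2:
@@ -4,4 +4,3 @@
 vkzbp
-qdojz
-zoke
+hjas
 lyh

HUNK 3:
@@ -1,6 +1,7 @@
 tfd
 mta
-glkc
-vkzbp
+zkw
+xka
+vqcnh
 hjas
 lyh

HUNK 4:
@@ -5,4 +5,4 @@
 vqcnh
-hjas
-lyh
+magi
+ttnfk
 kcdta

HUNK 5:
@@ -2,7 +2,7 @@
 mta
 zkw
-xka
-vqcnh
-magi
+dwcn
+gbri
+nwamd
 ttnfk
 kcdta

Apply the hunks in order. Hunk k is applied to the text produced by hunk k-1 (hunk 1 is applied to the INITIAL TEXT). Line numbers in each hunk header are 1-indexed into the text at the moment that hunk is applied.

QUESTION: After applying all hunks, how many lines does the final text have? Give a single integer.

Answer: 8

Derivation:
Hunk 1: at line 4 remove [rvio] add [qdojz,zoke] -> 8 lines: tfd mta glkc vkzbp qdojz zoke lyh kcdta
Hunk 2: at line 4 remove [qdojz,zoke] add [hjas] -> 7 lines: tfd mta glkc vkzbp hjas lyh kcdta
Hunk 3: at line 1 remove [glkc,vkzbp] add [zkw,xka,vqcnh] -> 8 lines: tfd mta zkw xka vqcnh hjas lyh kcdta
Hunk 4: at line 5 remove [hjas,lyh] add [magi,ttnfk] -> 8 lines: tfd mta zkw xka vqcnh magi ttnfk kcdta
Hunk 5: at line 2 remove [xka,vqcnh,magi] add [dwcn,gbri,nwamd] -> 8 lines: tfd mta zkw dwcn gbri nwamd ttnfk kcdta
Final line count: 8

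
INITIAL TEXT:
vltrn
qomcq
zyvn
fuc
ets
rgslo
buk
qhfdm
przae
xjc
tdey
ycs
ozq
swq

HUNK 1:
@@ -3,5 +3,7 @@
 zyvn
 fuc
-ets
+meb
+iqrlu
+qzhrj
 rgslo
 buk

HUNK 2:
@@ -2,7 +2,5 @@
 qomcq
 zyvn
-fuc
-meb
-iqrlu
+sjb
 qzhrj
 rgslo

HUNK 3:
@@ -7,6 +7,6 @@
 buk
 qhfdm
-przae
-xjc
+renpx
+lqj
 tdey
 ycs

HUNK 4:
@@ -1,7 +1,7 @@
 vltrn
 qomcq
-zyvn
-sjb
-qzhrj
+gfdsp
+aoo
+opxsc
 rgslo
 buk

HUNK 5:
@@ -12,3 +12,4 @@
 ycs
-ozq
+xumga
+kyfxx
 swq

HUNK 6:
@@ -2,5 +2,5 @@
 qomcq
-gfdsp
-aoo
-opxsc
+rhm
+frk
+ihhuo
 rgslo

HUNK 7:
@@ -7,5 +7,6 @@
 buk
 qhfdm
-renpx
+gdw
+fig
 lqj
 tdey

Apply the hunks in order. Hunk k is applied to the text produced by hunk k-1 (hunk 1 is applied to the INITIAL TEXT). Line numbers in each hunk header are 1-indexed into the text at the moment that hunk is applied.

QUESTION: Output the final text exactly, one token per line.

Hunk 1: at line 3 remove [ets] add [meb,iqrlu,qzhrj] -> 16 lines: vltrn qomcq zyvn fuc meb iqrlu qzhrj rgslo buk qhfdm przae xjc tdey ycs ozq swq
Hunk 2: at line 2 remove [fuc,meb,iqrlu] add [sjb] -> 14 lines: vltrn qomcq zyvn sjb qzhrj rgslo buk qhfdm przae xjc tdey ycs ozq swq
Hunk 3: at line 7 remove [przae,xjc] add [renpx,lqj] -> 14 lines: vltrn qomcq zyvn sjb qzhrj rgslo buk qhfdm renpx lqj tdey ycs ozq swq
Hunk 4: at line 1 remove [zyvn,sjb,qzhrj] add [gfdsp,aoo,opxsc] -> 14 lines: vltrn qomcq gfdsp aoo opxsc rgslo buk qhfdm renpx lqj tdey ycs ozq swq
Hunk 5: at line 12 remove [ozq] add [xumga,kyfxx] -> 15 lines: vltrn qomcq gfdsp aoo opxsc rgslo buk qhfdm renpx lqj tdey ycs xumga kyfxx swq
Hunk 6: at line 2 remove [gfdsp,aoo,opxsc] add [rhm,frk,ihhuo] -> 15 lines: vltrn qomcq rhm frk ihhuo rgslo buk qhfdm renpx lqj tdey ycs xumga kyfxx swq
Hunk 7: at line 7 remove [renpx] add [gdw,fig] -> 16 lines: vltrn qomcq rhm frk ihhuo rgslo buk qhfdm gdw fig lqj tdey ycs xumga kyfxx swq

Answer: vltrn
qomcq
rhm
frk
ihhuo
rgslo
buk
qhfdm
gdw
fig
lqj
tdey
ycs
xumga
kyfxx
swq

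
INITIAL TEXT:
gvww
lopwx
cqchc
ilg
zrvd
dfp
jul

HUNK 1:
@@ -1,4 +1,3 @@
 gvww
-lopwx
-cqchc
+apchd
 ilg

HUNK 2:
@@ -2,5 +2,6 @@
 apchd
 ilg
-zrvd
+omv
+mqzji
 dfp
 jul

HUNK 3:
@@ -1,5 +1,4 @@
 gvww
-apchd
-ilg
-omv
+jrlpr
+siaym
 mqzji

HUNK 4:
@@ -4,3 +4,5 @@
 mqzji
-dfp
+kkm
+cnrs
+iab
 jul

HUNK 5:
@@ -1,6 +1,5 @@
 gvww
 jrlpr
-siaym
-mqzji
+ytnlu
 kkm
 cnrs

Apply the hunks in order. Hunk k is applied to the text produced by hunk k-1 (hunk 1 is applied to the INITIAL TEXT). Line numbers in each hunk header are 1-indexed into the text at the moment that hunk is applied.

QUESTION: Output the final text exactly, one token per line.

Answer: gvww
jrlpr
ytnlu
kkm
cnrs
iab
jul

Derivation:
Hunk 1: at line 1 remove [lopwx,cqchc] add [apchd] -> 6 lines: gvww apchd ilg zrvd dfp jul
Hunk 2: at line 2 remove [zrvd] add [omv,mqzji] -> 7 lines: gvww apchd ilg omv mqzji dfp jul
Hunk 3: at line 1 remove [apchd,ilg,omv] add [jrlpr,siaym] -> 6 lines: gvww jrlpr siaym mqzji dfp jul
Hunk 4: at line 4 remove [dfp] add [kkm,cnrs,iab] -> 8 lines: gvww jrlpr siaym mqzji kkm cnrs iab jul
Hunk 5: at line 1 remove [siaym,mqzji] add [ytnlu] -> 7 lines: gvww jrlpr ytnlu kkm cnrs iab jul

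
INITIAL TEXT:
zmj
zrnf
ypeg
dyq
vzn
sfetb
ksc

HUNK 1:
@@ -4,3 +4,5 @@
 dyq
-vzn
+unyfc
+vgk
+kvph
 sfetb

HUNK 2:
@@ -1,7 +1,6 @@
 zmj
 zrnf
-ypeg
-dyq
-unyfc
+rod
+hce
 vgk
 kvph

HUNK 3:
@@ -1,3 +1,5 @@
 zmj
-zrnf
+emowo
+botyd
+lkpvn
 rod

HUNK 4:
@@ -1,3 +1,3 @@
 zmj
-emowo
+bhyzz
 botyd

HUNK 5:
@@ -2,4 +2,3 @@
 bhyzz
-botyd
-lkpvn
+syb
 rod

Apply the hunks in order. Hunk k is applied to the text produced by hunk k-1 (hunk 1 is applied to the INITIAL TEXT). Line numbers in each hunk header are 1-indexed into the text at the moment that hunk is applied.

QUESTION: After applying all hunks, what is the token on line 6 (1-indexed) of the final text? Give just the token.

Hunk 1: at line 4 remove [vzn] add [unyfc,vgk,kvph] -> 9 lines: zmj zrnf ypeg dyq unyfc vgk kvph sfetb ksc
Hunk 2: at line 1 remove [ypeg,dyq,unyfc] add [rod,hce] -> 8 lines: zmj zrnf rod hce vgk kvph sfetb ksc
Hunk 3: at line 1 remove [zrnf] add [emowo,botyd,lkpvn] -> 10 lines: zmj emowo botyd lkpvn rod hce vgk kvph sfetb ksc
Hunk 4: at line 1 remove [emowo] add [bhyzz] -> 10 lines: zmj bhyzz botyd lkpvn rod hce vgk kvph sfetb ksc
Hunk 5: at line 2 remove [botyd,lkpvn] add [syb] -> 9 lines: zmj bhyzz syb rod hce vgk kvph sfetb ksc
Final line 6: vgk

Answer: vgk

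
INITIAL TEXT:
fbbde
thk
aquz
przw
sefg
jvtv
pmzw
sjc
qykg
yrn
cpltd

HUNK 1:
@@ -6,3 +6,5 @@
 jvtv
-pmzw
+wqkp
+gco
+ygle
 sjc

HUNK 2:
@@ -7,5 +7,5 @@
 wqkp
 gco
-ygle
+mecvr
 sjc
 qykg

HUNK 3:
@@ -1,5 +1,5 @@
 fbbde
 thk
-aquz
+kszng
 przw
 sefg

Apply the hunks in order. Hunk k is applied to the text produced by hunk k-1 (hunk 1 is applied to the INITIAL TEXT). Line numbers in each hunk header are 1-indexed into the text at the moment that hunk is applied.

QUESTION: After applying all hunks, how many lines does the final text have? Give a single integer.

Answer: 13

Derivation:
Hunk 1: at line 6 remove [pmzw] add [wqkp,gco,ygle] -> 13 lines: fbbde thk aquz przw sefg jvtv wqkp gco ygle sjc qykg yrn cpltd
Hunk 2: at line 7 remove [ygle] add [mecvr] -> 13 lines: fbbde thk aquz przw sefg jvtv wqkp gco mecvr sjc qykg yrn cpltd
Hunk 3: at line 1 remove [aquz] add [kszng] -> 13 lines: fbbde thk kszng przw sefg jvtv wqkp gco mecvr sjc qykg yrn cpltd
Final line count: 13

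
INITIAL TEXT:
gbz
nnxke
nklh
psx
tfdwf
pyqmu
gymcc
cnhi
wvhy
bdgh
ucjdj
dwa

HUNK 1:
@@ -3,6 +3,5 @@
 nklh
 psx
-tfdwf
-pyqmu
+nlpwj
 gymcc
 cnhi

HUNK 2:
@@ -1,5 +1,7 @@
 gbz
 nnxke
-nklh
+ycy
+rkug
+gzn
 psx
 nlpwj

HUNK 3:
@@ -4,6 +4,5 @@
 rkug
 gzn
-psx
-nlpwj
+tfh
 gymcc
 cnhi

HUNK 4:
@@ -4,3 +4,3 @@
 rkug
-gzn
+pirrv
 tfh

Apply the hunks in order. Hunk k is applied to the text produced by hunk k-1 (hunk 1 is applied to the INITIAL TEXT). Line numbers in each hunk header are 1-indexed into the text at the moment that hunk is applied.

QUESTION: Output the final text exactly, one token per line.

Hunk 1: at line 3 remove [tfdwf,pyqmu] add [nlpwj] -> 11 lines: gbz nnxke nklh psx nlpwj gymcc cnhi wvhy bdgh ucjdj dwa
Hunk 2: at line 1 remove [nklh] add [ycy,rkug,gzn] -> 13 lines: gbz nnxke ycy rkug gzn psx nlpwj gymcc cnhi wvhy bdgh ucjdj dwa
Hunk 3: at line 4 remove [psx,nlpwj] add [tfh] -> 12 lines: gbz nnxke ycy rkug gzn tfh gymcc cnhi wvhy bdgh ucjdj dwa
Hunk 4: at line 4 remove [gzn] add [pirrv] -> 12 lines: gbz nnxke ycy rkug pirrv tfh gymcc cnhi wvhy bdgh ucjdj dwa

Answer: gbz
nnxke
ycy
rkug
pirrv
tfh
gymcc
cnhi
wvhy
bdgh
ucjdj
dwa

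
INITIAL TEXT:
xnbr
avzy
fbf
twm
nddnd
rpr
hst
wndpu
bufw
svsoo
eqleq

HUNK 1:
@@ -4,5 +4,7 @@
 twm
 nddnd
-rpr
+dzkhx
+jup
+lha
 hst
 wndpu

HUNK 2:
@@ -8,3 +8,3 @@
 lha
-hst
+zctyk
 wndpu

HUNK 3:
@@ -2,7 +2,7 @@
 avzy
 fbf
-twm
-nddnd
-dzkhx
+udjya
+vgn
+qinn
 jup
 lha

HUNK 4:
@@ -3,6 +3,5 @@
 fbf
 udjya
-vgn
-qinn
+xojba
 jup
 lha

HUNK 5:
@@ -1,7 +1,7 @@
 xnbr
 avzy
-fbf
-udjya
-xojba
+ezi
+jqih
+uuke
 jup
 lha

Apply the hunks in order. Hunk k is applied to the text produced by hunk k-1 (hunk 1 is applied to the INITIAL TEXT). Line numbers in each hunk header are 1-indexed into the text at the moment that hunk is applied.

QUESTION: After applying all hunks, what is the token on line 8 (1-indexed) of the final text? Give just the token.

Answer: zctyk

Derivation:
Hunk 1: at line 4 remove [rpr] add [dzkhx,jup,lha] -> 13 lines: xnbr avzy fbf twm nddnd dzkhx jup lha hst wndpu bufw svsoo eqleq
Hunk 2: at line 8 remove [hst] add [zctyk] -> 13 lines: xnbr avzy fbf twm nddnd dzkhx jup lha zctyk wndpu bufw svsoo eqleq
Hunk 3: at line 2 remove [twm,nddnd,dzkhx] add [udjya,vgn,qinn] -> 13 lines: xnbr avzy fbf udjya vgn qinn jup lha zctyk wndpu bufw svsoo eqleq
Hunk 4: at line 3 remove [vgn,qinn] add [xojba] -> 12 lines: xnbr avzy fbf udjya xojba jup lha zctyk wndpu bufw svsoo eqleq
Hunk 5: at line 1 remove [fbf,udjya,xojba] add [ezi,jqih,uuke] -> 12 lines: xnbr avzy ezi jqih uuke jup lha zctyk wndpu bufw svsoo eqleq
Final line 8: zctyk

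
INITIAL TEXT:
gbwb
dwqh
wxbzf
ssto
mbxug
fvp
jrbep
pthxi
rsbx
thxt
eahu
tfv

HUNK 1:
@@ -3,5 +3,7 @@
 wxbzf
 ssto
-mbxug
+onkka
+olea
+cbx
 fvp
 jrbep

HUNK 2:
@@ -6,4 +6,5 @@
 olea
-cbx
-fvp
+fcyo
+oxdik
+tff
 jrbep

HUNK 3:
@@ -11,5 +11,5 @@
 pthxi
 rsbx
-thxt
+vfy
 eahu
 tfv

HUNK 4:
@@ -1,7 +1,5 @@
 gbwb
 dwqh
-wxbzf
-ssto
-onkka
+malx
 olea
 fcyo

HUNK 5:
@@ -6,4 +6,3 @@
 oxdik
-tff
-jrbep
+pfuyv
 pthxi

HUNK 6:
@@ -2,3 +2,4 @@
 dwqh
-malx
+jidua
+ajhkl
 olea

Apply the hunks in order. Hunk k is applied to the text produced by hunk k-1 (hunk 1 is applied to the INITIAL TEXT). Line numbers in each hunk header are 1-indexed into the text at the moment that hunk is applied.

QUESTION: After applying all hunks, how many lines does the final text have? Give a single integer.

Hunk 1: at line 3 remove [mbxug] add [onkka,olea,cbx] -> 14 lines: gbwb dwqh wxbzf ssto onkka olea cbx fvp jrbep pthxi rsbx thxt eahu tfv
Hunk 2: at line 6 remove [cbx,fvp] add [fcyo,oxdik,tff] -> 15 lines: gbwb dwqh wxbzf ssto onkka olea fcyo oxdik tff jrbep pthxi rsbx thxt eahu tfv
Hunk 3: at line 11 remove [thxt] add [vfy] -> 15 lines: gbwb dwqh wxbzf ssto onkka olea fcyo oxdik tff jrbep pthxi rsbx vfy eahu tfv
Hunk 4: at line 1 remove [wxbzf,ssto,onkka] add [malx] -> 13 lines: gbwb dwqh malx olea fcyo oxdik tff jrbep pthxi rsbx vfy eahu tfv
Hunk 5: at line 6 remove [tff,jrbep] add [pfuyv] -> 12 lines: gbwb dwqh malx olea fcyo oxdik pfuyv pthxi rsbx vfy eahu tfv
Hunk 6: at line 2 remove [malx] add [jidua,ajhkl] -> 13 lines: gbwb dwqh jidua ajhkl olea fcyo oxdik pfuyv pthxi rsbx vfy eahu tfv
Final line count: 13

Answer: 13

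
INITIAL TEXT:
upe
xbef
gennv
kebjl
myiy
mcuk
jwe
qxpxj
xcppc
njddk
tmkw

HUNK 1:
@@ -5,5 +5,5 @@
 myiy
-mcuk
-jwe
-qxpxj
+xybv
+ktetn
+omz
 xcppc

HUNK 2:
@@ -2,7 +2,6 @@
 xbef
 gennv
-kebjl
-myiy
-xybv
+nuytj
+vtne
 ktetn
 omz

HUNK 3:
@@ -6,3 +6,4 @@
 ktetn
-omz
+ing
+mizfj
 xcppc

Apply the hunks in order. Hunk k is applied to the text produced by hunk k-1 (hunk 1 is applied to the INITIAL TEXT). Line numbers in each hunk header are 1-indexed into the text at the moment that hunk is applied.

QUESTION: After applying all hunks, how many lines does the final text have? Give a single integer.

Answer: 11

Derivation:
Hunk 1: at line 5 remove [mcuk,jwe,qxpxj] add [xybv,ktetn,omz] -> 11 lines: upe xbef gennv kebjl myiy xybv ktetn omz xcppc njddk tmkw
Hunk 2: at line 2 remove [kebjl,myiy,xybv] add [nuytj,vtne] -> 10 lines: upe xbef gennv nuytj vtne ktetn omz xcppc njddk tmkw
Hunk 3: at line 6 remove [omz] add [ing,mizfj] -> 11 lines: upe xbef gennv nuytj vtne ktetn ing mizfj xcppc njddk tmkw
Final line count: 11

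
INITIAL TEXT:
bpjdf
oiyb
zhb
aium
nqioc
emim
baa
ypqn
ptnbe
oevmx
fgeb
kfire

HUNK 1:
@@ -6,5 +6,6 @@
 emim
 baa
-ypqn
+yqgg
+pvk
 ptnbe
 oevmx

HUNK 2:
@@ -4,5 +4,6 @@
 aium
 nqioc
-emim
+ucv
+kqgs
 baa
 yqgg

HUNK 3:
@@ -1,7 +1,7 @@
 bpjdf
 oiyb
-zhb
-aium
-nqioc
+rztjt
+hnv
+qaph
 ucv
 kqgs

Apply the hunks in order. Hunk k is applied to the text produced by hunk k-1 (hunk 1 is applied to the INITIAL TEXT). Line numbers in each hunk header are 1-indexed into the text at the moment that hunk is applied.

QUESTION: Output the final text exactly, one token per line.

Hunk 1: at line 6 remove [ypqn] add [yqgg,pvk] -> 13 lines: bpjdf oiyb zhb aium nqioc emim baa yqgg pvk ptnbe oevmx fgeb kfire
Hunk 2: at line 4 remove [emim] add [ucv,kqgs] -> 14 lines: bpjdf oiyb zhb aium nqioc ucv kqgs baa yqgg pvk ptnbe oevmx fgeb kfire
Hunk 3: at line 1 remove [zhb,aium,nqioc] add [rztjt,hnv,qaph] -> 14 lines: bpjdf oiyb rztjt hnv qaph ucv kqgs baa yqgg pvk ptnbe oevmx fgeb kfire

Answer: bpjdf
oiyb
rztjt
hnv
qaph
ucv
kqgs
baa
yqgg
pvk
ptnbe
oevmx
fgeb
kfire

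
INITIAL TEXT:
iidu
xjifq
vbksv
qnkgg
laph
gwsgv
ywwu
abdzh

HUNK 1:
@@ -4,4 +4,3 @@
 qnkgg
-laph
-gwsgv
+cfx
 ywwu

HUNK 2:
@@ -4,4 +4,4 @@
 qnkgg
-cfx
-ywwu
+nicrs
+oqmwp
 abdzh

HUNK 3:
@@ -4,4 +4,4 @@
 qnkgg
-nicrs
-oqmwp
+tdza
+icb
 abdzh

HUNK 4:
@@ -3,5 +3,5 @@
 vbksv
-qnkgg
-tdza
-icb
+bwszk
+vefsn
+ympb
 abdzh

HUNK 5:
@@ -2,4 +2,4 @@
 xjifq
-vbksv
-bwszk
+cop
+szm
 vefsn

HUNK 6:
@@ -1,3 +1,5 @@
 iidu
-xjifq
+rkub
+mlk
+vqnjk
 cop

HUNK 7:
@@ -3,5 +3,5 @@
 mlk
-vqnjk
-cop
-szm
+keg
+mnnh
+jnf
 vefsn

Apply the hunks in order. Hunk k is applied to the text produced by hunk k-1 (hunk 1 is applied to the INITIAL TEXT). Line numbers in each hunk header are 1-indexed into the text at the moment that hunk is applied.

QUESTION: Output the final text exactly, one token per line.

Answer: iidu
rkub
mlk
keg
mnnh
jnf
vefsn
ympb
abdzh

Derivation:
Hunk 1: at line 4 remove [laph,gwsgv] add [cfx] -> 7 lines: iidu xjifq vbksv qnkgg cfx ywwu abdzh
Hunk 2: at line 4 remove [cfx,ywwu] add [nicrs,oqmwp] -> 7 lines: iidu xjifq vbksv qnkgg nicrs oqmwp abdzh
Hunk 3: at line 4 remove [nicrs,oqmwp] add [tdza,icb] -> 7 lines: iidu xjifq vbksv qnkgg tdza icb abdzh
Hunk 4: at line 3 remove [qnkgg,tdza,icb] add [bwszk,vefsn,ympb] -> 7 lines: iidu xjifq vbksv bwszk vefsn ympb abdzh
Hunk 5: at line 2 remove [vbksv,bwszk] add [cop,szm] -> 7 lines: iidu xjifq cop szm vefsn ympb abdzh
Hunk 6: at line 1 remove [xjifq] add [rkub,mlk,vqnjk] -> 9 lines: iidu rkub mlk vqnjk cop szm vefsn ympb abdzh
Hunk 7: at line 3 remove [vqnjk,cop,szm] add [keg,mnnh,jnf] -> 9 lines: iidu rkub mlk keg mnnh jnf vefsn ympb abdzh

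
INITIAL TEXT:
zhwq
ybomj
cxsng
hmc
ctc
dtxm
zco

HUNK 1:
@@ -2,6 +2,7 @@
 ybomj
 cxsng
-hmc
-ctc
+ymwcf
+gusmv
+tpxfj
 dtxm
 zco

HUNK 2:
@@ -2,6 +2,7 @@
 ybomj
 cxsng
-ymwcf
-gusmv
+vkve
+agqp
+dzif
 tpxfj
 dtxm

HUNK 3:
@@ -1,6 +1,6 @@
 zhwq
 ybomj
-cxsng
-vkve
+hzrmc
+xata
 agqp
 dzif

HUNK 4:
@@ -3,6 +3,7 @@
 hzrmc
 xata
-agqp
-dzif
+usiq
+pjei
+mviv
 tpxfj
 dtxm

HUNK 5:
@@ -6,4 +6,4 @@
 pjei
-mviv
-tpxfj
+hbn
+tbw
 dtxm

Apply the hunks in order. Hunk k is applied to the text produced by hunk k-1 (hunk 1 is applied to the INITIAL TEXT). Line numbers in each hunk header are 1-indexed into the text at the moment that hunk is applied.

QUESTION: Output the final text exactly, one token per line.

Hunk 1: at line 2 remove [hmc,ctc] add [ymwcf,gusmv,tpxfj] -> 8 lines: zhwq ybomj cxsng ymwcf gusmv tpxfj dtxm zco
Hunk 2: at line 2 remove [ymwcf,gusmv] add [vkve,agqp,dzif] -> 9 lines: zhwq ybomj cxsng vkve agqp dzif tpxfj dtxm zco
Hunk 3: at line 1 remove [cxsng,vkve] add [hzrmc,xata] -> 9 lines: zhwq ybomj hzrmc xata agqp dzif tpxfj dtxm zco
Hunk 4: at line 3 remove [agqp,dzif] add [usiq,pjei,mviv] -> 10 lines: zhwq ybomj hzrmc xata usiq pjei mviv tpxfj dtxm zco
Hunk 5: at line 6 remove [mviv,tpxfj] add [hbn,tbw] -> 10 lines: zhwq ybomj hzrmc xata usiq pjei hbn tbw dtxm zco

Answer: zhwq
ybomj
hzrmc
xata
usiq
pjei
hbn
tbw
dtxm
zco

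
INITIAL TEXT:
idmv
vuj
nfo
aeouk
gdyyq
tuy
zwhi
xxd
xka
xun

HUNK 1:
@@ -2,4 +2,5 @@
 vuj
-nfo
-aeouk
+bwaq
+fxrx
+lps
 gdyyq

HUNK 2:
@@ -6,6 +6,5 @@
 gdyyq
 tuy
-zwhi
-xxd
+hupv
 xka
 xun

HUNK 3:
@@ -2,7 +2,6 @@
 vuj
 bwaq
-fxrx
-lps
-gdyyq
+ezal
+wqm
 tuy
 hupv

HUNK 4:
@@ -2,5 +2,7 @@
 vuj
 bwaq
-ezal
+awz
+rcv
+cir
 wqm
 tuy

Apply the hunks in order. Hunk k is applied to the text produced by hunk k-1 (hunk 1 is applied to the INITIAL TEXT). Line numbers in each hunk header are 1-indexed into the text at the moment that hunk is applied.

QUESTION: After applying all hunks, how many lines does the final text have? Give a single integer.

Hunk 1: at line 2 remove [nfo,aeouk] add [bwaq,fxrx,lps] -> 11 lines: idmv vuj bwaq fxrx lps gdyyq tuy zwhi xxd xka xun
Hunk 2: at line 6 remove [zwhi,xxd] add [hupv] -> 10 lines: idmv vuj bwaq fxrx lps gdyyq tuy hupv xka xun
Hunk 3: at line 2 remove [fxrx,lps,gdyyq] add [ezal,wqm] -> 9 lines: idmv vuj bwaq ezal wqm tuy hupv xka xun
Hunk 4: at line 2 remove [ezal] add [awz,rcv,cir] -> 11 lines: idmv vuj bwaq awz rcv cir wqm tuy hupv xka xun
Final line count: 11

Answer: 11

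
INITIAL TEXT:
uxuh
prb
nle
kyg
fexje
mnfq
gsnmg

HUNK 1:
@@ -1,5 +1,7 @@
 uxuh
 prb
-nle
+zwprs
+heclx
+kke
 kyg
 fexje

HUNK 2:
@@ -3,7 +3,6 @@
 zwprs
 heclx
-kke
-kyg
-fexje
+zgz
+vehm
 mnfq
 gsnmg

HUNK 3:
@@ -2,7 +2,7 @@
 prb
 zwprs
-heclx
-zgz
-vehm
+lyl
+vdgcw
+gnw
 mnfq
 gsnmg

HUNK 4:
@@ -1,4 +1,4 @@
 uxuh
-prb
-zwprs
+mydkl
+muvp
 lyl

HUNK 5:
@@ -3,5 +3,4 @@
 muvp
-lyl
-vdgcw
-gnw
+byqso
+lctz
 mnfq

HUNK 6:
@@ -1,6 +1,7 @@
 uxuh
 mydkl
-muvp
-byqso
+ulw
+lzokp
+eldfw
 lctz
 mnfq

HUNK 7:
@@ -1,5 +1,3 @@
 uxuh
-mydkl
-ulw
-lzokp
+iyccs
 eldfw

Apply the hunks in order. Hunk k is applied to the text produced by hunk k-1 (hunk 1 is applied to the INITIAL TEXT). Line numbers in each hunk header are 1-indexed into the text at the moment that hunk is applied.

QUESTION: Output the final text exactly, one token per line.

Hunk 1: at line 1 remove [nle] add [zwprs,heclx,kke] -> 9 lines: uxuh prb zwprs heclx kke kyg fexje mnfq gsnmg
Hunk 2: at line 3 remove [kke,kyg,fexje] add [zgz,vehm] -> 8 lines: uxuh prb zwprs heclx zgz vehm mnfq gsnmg
Hunk 3: at line 2 remove [heclx,zgz,vehm] add [lyl,vdgcw,gnw] -> 8 lines: uxuh prb zwprs lyl vdgcw gnw mnfq gsnmg
Hunk 4: at line 1 remove [prb,zwprs] add [mydkl,muvp] -> 8 lines: uxuh mydkl muvp lyl vdgcw gnw mnfq gsnmg
Hunk 5: at line 3 remove [lyl,vdgcw,gnw] add [byqso,lctz] -> 7 lines: uxuh mydkl muvp byqso lctz mnfq gsnmg
Hunk 6: at line 1 remove [muvp,byqso] add [ulw,lzokp,eldfw] -> 8 lines: uxuh mydkl ulw lzokp eldfw lctz mnfq gsnmg
Hunk 7: at line 1 remove [mydkl,ulw,lzokp] add [iyccs] -> 6 lines: uxuh iyccs eldfw lctz mnfq gsnmg

Answer: uxuh
iyccs
eldfw
lctz
mnfq
gsnmg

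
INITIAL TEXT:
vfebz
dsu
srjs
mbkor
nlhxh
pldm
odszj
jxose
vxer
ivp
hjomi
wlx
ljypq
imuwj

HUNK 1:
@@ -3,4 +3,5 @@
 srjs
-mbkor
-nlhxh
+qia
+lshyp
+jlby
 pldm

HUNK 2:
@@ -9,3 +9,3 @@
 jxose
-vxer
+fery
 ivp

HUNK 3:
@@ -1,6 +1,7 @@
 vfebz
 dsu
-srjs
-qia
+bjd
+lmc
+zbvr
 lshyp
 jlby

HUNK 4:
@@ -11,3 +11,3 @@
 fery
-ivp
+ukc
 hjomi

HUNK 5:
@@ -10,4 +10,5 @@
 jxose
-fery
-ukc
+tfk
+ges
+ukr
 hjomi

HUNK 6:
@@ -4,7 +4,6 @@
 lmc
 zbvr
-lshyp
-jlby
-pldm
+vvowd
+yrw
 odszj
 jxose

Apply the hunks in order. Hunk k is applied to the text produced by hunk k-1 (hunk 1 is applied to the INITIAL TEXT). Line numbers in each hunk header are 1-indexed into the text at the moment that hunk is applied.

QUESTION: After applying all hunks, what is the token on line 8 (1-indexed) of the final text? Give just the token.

Hunk 1: at line 3 remove [mbkor,nlhxh] add [qia,lshyp,jlby] -> 15 lines: vfebz dsu srjs qia lshyp jlby pldm odszj jxose vxer ivp hjomi wlx ljypq imuwj
Hunk 2: at line 9 remove [vxer] add [fery] -> 15 lines: vfebz dsu srjs qia lshyp jlby pldm odszj jxose fery ivp hjomi wlx ljypq imuwj
Hunk 3: at line 1 remove [srjs,qia] add [bjd,lmc,zbvr] -> 16 lines: vfebz dsu bjd lmc zbvr lshyp jlby pldm odszj jxose fery ivp hjomi wlx ljypq imuwj
Hunk 4: at line 11 remove [ivp] add [ukc] -> 16 lines: vfebz dsu bjd lmc zbvr lshyp jlby pldm odszj jxose fery ukc hjomi wlx ljypq imuwj
Hunk 5: at line 10 remove [fery,ukc] add [tfk,ges,ukr] -> 17 lines: vfebz dsu bjd lmc zbvr lshyp jlby pldm odszj jxose tfk ges ukr hjomi wlx ljypq imuwj
Hunk 6: at line 4 remove [lshyp,jlby,pldm] add [vvowd,yrw] -> 16 lines: vfebz dsu bjd lmc zbvr vvowd yrw odszj jxose tfk ges ukr hjomi wlx ljypq imuwj
Final line 8: odszj

Answer: odszj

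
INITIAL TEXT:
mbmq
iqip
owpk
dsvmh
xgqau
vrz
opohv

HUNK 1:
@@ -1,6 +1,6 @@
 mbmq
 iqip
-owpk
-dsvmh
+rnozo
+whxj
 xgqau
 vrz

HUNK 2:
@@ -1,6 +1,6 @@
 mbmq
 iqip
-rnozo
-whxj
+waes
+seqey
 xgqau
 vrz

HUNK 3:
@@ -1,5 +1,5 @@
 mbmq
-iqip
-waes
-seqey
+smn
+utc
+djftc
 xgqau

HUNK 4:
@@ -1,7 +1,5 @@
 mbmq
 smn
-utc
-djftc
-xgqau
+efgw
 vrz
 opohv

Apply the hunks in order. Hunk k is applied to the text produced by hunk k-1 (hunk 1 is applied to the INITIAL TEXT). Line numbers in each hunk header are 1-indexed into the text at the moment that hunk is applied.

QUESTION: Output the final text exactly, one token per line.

Hunk 1: at line 1 remove [owpk,dsvmh] add [rnozo,whxj] -> 7 lines: mbmq iqip rnozo whxj xgqau vrz opohv
Hunk 2: at line 1 remove [rnozo,whxj] add [waes,seqey] -> 7 lines: mbmq iqip waes seqey xgqau vrz opohv
Hunk 3: at line 1 remove [iqip,waes,seqey] add [smn,utc,djftc] -> 7 lines: mbmq smn utc djftc xgqau vrz opohv
Hunk 4: at line 1 remove [utc,djftc,xgqau] add [efgw] -> 5 lines: mbmq smn efgw vrz opohv

Answer: mbmq
smn
efgw
vrz
opohv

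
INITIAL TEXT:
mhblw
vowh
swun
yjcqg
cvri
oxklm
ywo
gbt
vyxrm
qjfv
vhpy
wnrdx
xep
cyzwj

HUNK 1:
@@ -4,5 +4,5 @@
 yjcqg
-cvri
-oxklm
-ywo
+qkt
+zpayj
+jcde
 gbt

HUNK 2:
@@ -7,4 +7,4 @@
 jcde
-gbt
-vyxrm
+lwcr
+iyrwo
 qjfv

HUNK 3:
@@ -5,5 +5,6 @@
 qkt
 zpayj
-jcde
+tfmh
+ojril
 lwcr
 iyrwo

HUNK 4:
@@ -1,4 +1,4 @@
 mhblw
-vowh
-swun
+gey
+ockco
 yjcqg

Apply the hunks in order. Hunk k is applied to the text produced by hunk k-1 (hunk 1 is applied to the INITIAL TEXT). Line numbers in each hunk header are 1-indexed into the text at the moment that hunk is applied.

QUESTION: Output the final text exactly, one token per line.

Answer: mhblw
gey
ockco
yjcqg
qkt
zpayj
tfmh
ojril
lwcr
iyrwo
qjfv
vhpy
wnrdx
xep
cyzwj

Derivation:
Hunk 1: at line 4 remove [cvri,oxklm,ywo] add [qkt,zpayj,jcde] -> 14 lines: mhblw vowh swun yjcqg qkt zpayj jcde gbt vyxrm qjfv vhpy wnrdx xep cyzwj
Hunk 2: at line 7 remove [gbt,vyxrm] add [lwcr,iyrwo] -> 14 lines: mhblw vowh swun yjcqg qkt zpayj jcde lwcr iyrwo qjfv vhpy wnrdx xep cyzwj
Hunk 3: at line 5 remove [jcde] add [tfmh,ojril] -> 15 lines: mhblw vowh swun yjcqg qkt zpayj tfmh ojril lwcr iyrwo qjfv vhpy wnrdx xep cyzwj
Hunk 4: at line 1 remove [vowh,swun] add [gey,ockco] -> 15 lines: mhblw gey ockco yjcqg qkt zpayj tfmh ojril lwcr iyrwo qjfv vhpy wnrdx xep cyzwj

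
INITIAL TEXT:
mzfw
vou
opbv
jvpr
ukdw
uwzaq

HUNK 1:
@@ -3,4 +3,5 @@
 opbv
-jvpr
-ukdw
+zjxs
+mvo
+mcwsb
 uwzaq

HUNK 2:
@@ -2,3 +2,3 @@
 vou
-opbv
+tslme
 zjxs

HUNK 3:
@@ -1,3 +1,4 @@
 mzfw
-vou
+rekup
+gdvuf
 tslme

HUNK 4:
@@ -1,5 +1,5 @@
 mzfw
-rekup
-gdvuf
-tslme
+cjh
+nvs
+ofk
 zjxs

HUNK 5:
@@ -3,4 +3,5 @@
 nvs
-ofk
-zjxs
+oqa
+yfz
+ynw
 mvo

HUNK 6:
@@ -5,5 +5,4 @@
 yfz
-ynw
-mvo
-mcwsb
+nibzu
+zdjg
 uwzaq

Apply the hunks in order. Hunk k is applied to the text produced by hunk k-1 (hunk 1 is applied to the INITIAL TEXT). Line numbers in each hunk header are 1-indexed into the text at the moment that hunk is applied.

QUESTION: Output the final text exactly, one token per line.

Answer: mzfw
cjh
nvs
oqa
yfz
nibzu
zdjg
uwzaq

Derivation:
Hunk 1: at line 3 remove [jvpr,ukdw] add [zjxs,mvo,mcwsb] -> 7 lines: mzfw vou opbv zjxs mvo mcwsb uwzaq
Hunk 2: at line 2 remove [opbv] add [tslme] -> 7 lines: mzfw vou tslme zjxs mvo mcwsb uwzaq
Hunk 3: at line 1 remove [vou] add [rekup,gdvuf] -> 8 lines: mzfw rekup gdvuf tslme zjxs mvo mcwsb uwzaq
Hunk 4: at line 1 remove [rekup,gdvuf,tslme] add [cjh,nvs,ofk] -> 8 lines: mzfw cjh nvs ofk zjxs mvo mcwsb uwzaq
Hunk 5: at line 3 remove [ofk,zjxs] add [oqa,yfz,ynw] -> 9 lines: mzfw cjh nvs oqa yfz ynw mvo mcwsb uwzaq
Hunk 6: at line 5 remove [ynw,mvo,mcwsb] add [nibzu,zdjg] -> 8 lines: mzfw cjh nvs oqa yfz nibzu zdjg uwzaq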